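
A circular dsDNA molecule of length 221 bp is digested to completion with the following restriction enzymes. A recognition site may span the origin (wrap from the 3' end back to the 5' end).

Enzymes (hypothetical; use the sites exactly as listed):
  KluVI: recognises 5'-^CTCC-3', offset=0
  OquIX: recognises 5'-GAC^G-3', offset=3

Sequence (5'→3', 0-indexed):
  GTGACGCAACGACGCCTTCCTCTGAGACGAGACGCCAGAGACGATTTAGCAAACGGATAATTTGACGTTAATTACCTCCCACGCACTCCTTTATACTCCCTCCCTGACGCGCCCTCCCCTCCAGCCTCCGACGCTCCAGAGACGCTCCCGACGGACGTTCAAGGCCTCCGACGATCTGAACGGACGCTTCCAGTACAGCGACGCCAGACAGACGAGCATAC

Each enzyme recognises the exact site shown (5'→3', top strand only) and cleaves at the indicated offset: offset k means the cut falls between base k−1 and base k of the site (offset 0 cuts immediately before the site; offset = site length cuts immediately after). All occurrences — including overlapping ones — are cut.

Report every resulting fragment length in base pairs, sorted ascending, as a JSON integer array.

[1,1,4,4,5,5,5,7,7,7,8,8,9,9,9,9,10,10,10,11,13,13,15,17,24]

Site scan:
  KluVI CTCC/0: at [75, 85, 95, 99, 113, 118, 125, 133, 144, 165] ⇒ [75, 85, 95, 99, 113, 118, 125, 133, 144, 165]
  OquIX GACG/3: at [2, 10, 25, 30, 39, 63, 105, 129, 140, 149, 153, 169, 182, 199, 210] ⇒ [5, 13, 28, 33, 42, 66, 108, 132, 143, 152, 156, 172, 185, 202, 213]

All cut coordinates (distinct, sorted): [5, 13, 28, 33, 42, 66, 75, 85, 95, 99, 108, 113, 118, 125, 132, 133, 143, 144, 152, 156, 165, 172, 185, 202, 213]

Fragments:
  5→13: 8 bp
  13→28: 15 bp
  28→33: 5 bp
  33→42: 9 bp
  42→66: 24 bp
  66→75: 9 bp
  75→85: 10 bp
  85→95: 10 bp
  95→99: 4 bp
  99→108: 9 bp
  108→113: 5 bp
  113→118: 5 bp
  118→125: 7 bp
  125→132: 7 bp
  132→133: 1 bp
  133→143: 10 bp
  143→144: 1 bp
  144→152: 8 bp
  152→156: 4 bp
  156→165: 9 bp
  165→172: 7 bp
  172→185: 13 bp
  185→202: 17 bp
  202→213: 11 bp
  213→5 (wrap): 221-213+5 = 13 bp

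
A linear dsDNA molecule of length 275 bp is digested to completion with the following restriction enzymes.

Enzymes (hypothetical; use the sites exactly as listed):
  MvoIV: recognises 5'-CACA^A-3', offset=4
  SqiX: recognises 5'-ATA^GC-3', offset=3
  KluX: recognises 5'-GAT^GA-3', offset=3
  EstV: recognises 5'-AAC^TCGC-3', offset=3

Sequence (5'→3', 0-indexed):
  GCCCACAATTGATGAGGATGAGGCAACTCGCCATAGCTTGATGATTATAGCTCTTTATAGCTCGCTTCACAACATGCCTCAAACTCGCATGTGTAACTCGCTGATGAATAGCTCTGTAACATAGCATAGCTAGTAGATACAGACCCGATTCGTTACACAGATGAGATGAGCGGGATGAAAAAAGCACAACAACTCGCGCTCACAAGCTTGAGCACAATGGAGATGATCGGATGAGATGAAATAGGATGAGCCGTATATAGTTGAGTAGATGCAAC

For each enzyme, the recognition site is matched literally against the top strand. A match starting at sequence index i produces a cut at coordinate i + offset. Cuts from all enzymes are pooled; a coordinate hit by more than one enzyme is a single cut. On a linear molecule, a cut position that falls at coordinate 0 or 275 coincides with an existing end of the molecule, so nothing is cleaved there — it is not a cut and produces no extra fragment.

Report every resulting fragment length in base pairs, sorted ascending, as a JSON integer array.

[5,5,5,5,5,6,6,7,7,7,8,8,8,8,8,9,10,10,11,12,12,12,13,13,13,28,34]

Scan for sites:
  MvoIV CACAA/4: at [3, 67, 184, 200, 212] ⇒ [7, 71, 188, 204, 216]
  SqiX ATAGC/3: at [32, 46, 56, 107, 120, 125] ⇒ [35, 49, 59, 110, 123, 128]
  KluX GATGA/3: at [10, 16, 39, 102, 159, 164, 173, 221, 229, 234, 244] ⇒ [13, 19, 42, 105, 162, 167, 176, 224, 232, 237, 247]
  EstV AACTCGC/3: at [24, 81, 94, 190] ⇒ [27, 84, 97, 193]

Pooled cuts: [7, 13, 19, 27, 35, 42, 49, 59, 71, 84, 97, 105, 110, 123, 128, 162, 167, 176, 188, 193, 204, 216, 224, 232, 237, 247]

Fragment lengths:
  [0,7): 7 bp
  [7,13): 6 bp
  [13,19): 6 bp
  [19,27): 8 bp
  [27,35): 8 bp
  [35,42): 7 bp
  [42,49): 7 bp
  [49,59): 10 bp
  [59,71): 12 bp
  [71,84): 13 bp
  [84,97): 13 bp
  [97,105): 8 bp
  [105,110): 5 bp
  [110,123): 13 bp
  [123,128): 5 bp
  [128,162): 34 bp
  [162,167): 5 bp
  [167,176): 9 bp
  [176,188): 12 bp
  [188,193): 5 bp
  [193,204): 11 bp
  [204,216): 12 bp
  [216,224): 8 bp
  [224,232): 8 bp
  [232,237): 5 bp
  [237,247): 10 bp
  [247,275): 28 bp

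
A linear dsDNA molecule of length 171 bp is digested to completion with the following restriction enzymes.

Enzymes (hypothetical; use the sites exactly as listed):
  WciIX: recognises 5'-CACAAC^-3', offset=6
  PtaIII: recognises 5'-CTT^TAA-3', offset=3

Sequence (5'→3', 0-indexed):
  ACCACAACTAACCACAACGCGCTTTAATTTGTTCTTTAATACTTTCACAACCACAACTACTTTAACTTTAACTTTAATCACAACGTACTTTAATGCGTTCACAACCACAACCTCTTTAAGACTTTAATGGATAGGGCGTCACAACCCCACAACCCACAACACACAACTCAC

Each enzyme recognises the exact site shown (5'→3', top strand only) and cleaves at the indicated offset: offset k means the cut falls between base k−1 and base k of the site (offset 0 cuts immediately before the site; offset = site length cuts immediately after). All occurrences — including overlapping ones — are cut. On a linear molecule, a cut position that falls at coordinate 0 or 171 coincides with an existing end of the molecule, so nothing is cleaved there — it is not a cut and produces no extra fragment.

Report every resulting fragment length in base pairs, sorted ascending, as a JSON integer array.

[4,5,5,6,6,6,6,6,6,7,7,8,8,8,10,10,12,15,15,21]

Site scan:
  WciIX CACAAC/6: at [2, 12, 45, 51, 78, 99, 105, 139, 147, 154, 161] ⇒ [8, 18, 51, 57, 84, 105, 111, 145, 153, 160, 167]
  PtaIII CTTTAA/3: at [21, 33, 59, 65, 71, 87, 113, 121] ⇒ [24, 36, 62, 68, 74, 90, 116, 124]

All cut coordinates (distinct, sorted): [8, 18, 24, 36, 51, 57, 62, 68, 74, 84, 90, 105, 111, 116, 124, 145, 153, 160, 167]

Fragment lengths:
  [0,8): 8 bp
  [8,18): 10 bp
  [18,24): 6 bp
  [24,36): 12 bp
  [36,51): 15 bp
  [51,57): 6 bp
  [57,62): 5 bp
  [62,68): 6 bp
  [68,74): 6 bp
  [74,84): 10 bp
  [84,90): 6 bp
  [90,105): 15 bp
  [105,111): 6 bp
  [111,116): 5 bp
  [116,124): 8 bp
  [124,145): 21 bp
  [145,153): 8 bp
  [153,160): 7 bp
  [160,167): 7 bp
  [167,171): 4 bp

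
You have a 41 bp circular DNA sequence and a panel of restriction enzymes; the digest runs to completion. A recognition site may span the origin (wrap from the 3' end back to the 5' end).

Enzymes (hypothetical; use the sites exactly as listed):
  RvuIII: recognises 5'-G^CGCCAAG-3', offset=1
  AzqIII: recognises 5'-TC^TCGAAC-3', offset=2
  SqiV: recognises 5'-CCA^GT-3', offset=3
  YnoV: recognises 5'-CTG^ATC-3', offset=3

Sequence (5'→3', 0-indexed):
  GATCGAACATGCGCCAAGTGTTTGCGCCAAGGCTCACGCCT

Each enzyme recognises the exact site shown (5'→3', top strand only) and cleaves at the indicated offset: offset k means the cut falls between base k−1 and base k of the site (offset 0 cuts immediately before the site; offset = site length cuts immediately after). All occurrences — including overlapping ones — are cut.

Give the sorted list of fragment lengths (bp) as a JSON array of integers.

[10,13,18]

Site scan:
  RvuIII GCGCCAAG/1: at [10, 23] ⇒ [11, 24]
  AzqIII (TCTCGAAC, off=2): no sites
  SqiV (CCAGT, off=3): no sites
  YnoV CTGATC/3: at [39] ⇒ [1]

Pooled cuts: [1, 11, 24]

Fragments:
  1→11: 10 bp
  11→24: 13 bp
  24→1 (wrap): 41-24+1 = 18 bp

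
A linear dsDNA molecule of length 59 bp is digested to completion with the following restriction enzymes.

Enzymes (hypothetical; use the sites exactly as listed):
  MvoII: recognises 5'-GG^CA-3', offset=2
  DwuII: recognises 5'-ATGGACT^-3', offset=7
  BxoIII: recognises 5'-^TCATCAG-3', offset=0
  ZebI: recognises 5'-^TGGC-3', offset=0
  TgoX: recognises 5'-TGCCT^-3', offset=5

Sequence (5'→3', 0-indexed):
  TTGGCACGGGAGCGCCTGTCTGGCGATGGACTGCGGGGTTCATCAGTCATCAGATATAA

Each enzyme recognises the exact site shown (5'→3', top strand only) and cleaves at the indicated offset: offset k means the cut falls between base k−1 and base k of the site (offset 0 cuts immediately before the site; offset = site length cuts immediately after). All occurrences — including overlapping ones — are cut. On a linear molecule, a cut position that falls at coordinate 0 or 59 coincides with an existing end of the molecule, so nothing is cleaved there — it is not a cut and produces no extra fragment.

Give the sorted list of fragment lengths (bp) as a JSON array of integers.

[1,3,7,7,12,13,16]

Site scan:
  MvoII (GGCA, off=2): starts [2] → cuts [4]
  DwuII (ATGGACT, off=7): starts [25] → cuts [32]
  BxoIII (TCATCAG, off=0): starts [39, 46] → cuts [39, 46]
  ZebI (TGGC, off=0): starts [1, 20] → cuts [1, 20]
  TgoX (TGCCT, off=5): no sites

Pooled cuts: [1, 4, 20, 32, 39, 46]

Fragments:
  [0,1): 1 bp
  [1,4): 3 bp
  [4,20): 16 bp
  [20,32): 12 bp
  [32,39): 7 bp
  [39,46): 7 bp
  [46,59): 13 bp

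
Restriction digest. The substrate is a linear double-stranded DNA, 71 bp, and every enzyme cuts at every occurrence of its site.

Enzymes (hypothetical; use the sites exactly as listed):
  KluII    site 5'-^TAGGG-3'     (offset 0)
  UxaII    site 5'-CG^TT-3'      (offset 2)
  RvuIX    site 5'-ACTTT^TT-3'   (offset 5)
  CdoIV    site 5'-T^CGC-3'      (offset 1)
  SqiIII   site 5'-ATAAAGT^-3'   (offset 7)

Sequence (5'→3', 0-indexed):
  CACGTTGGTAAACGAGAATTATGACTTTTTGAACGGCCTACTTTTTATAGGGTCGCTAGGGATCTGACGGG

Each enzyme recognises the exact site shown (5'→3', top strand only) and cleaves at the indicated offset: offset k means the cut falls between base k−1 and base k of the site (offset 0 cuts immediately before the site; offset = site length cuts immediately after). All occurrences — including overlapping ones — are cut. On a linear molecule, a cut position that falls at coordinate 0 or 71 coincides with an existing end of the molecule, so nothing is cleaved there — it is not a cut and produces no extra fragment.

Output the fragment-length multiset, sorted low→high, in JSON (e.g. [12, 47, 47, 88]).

Per-enzyme occurrences:
  KluII TAGGG/0: at [47, 56] ⇒ [47, 56]
  UxaII CGTT/2: at [2] ⇒ [4]
  RvuIX ACTTTTT/5: at [23, 39] ⇒ [28, 44]
  CdoIV TCGC/1: at [52] ⇒ [53]
  SqiIII (ATAAAGT, off=7): no sites

All cut coordinates (distinct, sorted): [4, 28, 44, 47, 53, 56]

Fragments:
  [0,4): 4 bp
  [4,28): 24 bp
  [28,44): 16 bp
  [44,47): 3 bp
  [47,53): 6 bp
  [53,56): 3 bp
  [56,71): 15 bp

[3,3,4,6,15,16,24]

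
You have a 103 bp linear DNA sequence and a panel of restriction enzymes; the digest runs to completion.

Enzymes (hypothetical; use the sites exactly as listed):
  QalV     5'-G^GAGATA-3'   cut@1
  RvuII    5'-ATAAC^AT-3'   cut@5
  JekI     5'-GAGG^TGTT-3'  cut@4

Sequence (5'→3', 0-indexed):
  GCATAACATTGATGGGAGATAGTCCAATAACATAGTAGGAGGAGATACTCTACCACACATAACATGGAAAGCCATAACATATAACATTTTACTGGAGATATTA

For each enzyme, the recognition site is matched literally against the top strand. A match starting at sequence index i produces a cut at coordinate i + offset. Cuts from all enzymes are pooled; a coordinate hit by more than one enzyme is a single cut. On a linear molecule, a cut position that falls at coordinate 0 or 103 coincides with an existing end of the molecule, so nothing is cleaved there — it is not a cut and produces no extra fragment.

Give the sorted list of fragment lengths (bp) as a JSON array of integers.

Site scan:
  QalV (GGAGATA, off=1): starts [14, 40, 93] → cuts [15, 41, 94]
  RvuII (ATAACAT, off=5): starts [2, 26, 58, 73, 80] → cuts [7, 31, 63, 78, 85]
  JekI (GAGGTGTT, off=4): no sites

Pooled cuts: [7, 15, 31, 41, 63, 78, 85, 94]

Fragments:
  [0,7): 7 bp
  [7,15): 8 bp
  [15,31): 16 bp
  [31,41): 10 bp
  [41,63): 22 bp
  [63,78): 15 bp
  [78,85): 7 bp
  [85,94): 9 bp
  [94,103): 9 bp

[7,7,8,9,9,10,15,16,22]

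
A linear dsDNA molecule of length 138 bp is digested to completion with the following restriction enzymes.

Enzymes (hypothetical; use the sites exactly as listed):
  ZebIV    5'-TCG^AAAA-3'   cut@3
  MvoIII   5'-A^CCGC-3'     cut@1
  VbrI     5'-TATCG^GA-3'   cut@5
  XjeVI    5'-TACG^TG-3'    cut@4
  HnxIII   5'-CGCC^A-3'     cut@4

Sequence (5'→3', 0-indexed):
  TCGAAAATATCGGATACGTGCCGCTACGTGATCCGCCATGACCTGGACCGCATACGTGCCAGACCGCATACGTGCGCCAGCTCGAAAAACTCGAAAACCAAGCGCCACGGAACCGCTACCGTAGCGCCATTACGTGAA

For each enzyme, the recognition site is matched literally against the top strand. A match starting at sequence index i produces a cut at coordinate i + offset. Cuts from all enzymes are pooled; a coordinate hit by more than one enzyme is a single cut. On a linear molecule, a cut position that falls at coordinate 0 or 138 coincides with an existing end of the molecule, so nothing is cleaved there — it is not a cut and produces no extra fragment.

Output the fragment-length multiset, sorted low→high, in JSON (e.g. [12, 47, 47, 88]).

[3,4,6,6,6,6,6,7,9,9,9,9,9,10,10,13,16]

Site scan:
  ZebIV TCGAAAA/3: at [0, 81, 90] ⇒ [3, 84, 93]
  MvoIII ACCGC/1: at [46, 62, 111] ⇒ [47, 63, 112]
  VbrI TATCGGA/5: at [7] ⇒ [12]
  XjeVI TACGTG/4: at [14, 24, 52, 68, 130] ⇒ [18, 28, 56, 72, 134]
  HnxIII CGCCA/4: at [33, 74, 102, 124] ⇒ [37, 78, 106, 128]

All cut coordinates (distinct, sorted): [3, 12, 18, 28, 37, 47, 56, 63, 72, 78, 84, 93, 106, 112, 128, 134]

Fragment lengths:
  [0,3): 3 bp
  [3,12): 9 bp
  [12,18): 6 bp
  [18,28): 10 bp
  [28,37): 9 bp
  [37,47): 10 bp
  [47,56): 9 bp
  [56,63): 7 bp
  [63,72): 9 bp
  [72,78): 6 bp
  [78,84): 6 bp
  [84,93): 9 bp
  [93,106): 13 bp
  [106,112): 6 bp
  [112,128): 16 bp
  [128,134): 6 bp
  [134,138): 4 bp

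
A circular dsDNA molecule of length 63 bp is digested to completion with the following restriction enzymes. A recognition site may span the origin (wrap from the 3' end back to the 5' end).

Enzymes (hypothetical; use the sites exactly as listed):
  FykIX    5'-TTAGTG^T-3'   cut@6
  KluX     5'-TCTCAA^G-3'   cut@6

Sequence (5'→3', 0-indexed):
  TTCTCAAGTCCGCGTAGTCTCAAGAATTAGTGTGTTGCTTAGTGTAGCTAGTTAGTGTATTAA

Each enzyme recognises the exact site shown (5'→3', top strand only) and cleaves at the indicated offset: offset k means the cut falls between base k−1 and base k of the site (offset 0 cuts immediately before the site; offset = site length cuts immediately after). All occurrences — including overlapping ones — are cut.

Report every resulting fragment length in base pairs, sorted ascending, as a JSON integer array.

Site scan:
  FykIX (TTAGTGT, off=6): starts [26, 38, 51] → cuts [32, 44, 57]
  KluX (TCTCAAG, off=6): starts [1, 17] → cuts [7, 23]

Pooled cuts: [7, 23, 32, 44, 57]

Fragments:
  7→23: 16 bp
  23→32: 9 bp
  32→44: 12 bp
  44→57: 13 bp
  57→7 (wrap): 63-57+7 = 13 bp

[9,12,13,13,16]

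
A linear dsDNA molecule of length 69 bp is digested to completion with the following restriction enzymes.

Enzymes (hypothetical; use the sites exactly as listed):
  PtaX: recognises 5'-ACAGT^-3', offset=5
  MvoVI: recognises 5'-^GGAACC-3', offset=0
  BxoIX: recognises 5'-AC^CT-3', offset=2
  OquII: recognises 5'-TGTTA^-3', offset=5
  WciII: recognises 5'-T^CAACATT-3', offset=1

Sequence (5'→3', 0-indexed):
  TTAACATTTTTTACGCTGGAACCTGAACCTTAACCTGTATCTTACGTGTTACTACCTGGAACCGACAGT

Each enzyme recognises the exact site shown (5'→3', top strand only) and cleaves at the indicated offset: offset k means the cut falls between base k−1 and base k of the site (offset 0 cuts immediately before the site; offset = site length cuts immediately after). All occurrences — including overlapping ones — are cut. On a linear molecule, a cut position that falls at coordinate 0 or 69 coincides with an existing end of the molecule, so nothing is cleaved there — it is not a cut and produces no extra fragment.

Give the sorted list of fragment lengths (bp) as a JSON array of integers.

Scan for sites:
  PtaX (ACAGT, off=5): starts [64] → cuts [] (position 69 is a terminus of the linear molecule — no cut)
  MvoVI (GGAACC, off=0): starts [17, 57] → cuts [17, 57]
  BxoIX (ACCT, off=2): starts [20, 26, 32, 53] → cuts [22, 28, 34, 55]
  OquII (TGTTA, off=5): starts [46] → cuts [51]
  WciII (TCAACATT, off=1): no sites

Pooled cuts: [17, 22, 28, 34, 51, 55, 57]

Fragments:
  [0,17): 17 bp
  [17,22): 5 bp
  [22,28): 6 bp
  [28,34): 6 bp
  [34,51): 17 bp
  [51,55): 4 bp
  [55,57): 2 bp
  [57,69): 12 bp

[2,4,5,6,6,12,17,17]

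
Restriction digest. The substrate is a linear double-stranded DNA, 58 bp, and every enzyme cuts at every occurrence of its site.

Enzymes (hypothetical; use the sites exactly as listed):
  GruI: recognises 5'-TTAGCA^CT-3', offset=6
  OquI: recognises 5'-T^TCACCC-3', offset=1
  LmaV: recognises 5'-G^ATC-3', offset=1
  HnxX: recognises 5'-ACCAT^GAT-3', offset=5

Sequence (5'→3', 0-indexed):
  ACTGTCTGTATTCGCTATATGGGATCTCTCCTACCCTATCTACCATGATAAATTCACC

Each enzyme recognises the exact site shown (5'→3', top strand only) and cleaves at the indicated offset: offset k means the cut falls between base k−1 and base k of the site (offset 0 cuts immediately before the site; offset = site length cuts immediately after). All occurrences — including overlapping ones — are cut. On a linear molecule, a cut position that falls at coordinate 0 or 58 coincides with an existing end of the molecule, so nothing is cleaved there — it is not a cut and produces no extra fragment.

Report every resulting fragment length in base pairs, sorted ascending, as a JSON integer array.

[12,23,23]

Scan for sites:
  GruI (TTAGCACT, off=6): no sites
  OquI (TTCACCC, off=1): no sites
  LmaV GATC/1: at [22] ⇒ [23]
  HnxX ACCATGAT/5: at [41] ⇒ [46]

All cut coordinates (distinct, sorted): [23, 46]

Fragment lengths:
  [0,23): 23 bp
  [23,46): 23 bp
  [46,58): 12 bp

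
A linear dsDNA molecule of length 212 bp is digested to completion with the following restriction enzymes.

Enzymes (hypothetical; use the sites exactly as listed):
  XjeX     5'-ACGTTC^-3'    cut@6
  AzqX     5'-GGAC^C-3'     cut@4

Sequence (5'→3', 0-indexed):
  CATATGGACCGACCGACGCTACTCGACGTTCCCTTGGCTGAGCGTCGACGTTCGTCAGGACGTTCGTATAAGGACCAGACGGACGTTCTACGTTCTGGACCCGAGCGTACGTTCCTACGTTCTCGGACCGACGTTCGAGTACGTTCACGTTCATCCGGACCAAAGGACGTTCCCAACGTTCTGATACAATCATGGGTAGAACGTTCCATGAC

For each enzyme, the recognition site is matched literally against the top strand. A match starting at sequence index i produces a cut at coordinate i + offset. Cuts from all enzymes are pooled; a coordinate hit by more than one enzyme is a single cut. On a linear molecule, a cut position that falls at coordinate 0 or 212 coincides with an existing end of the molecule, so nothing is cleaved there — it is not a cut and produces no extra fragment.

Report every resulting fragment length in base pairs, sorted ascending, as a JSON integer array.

Per-enzyme occurrences:
  XjeX (ACGTTC, off=6): starts [25, 47, 59, 82, 89, 108, 116, 130, 140, 146, 166, 175, 200] → cuts [31, 53, 65, 88, 95, 114, 122, 136, 146, 152, 172, 181, 206]
  AzqX (GGACC, off=4): starts [5, 71, 96, 124, 156] → cuts [9, 75, 100, 128, 160]

Pooled cuts: [9, 31, 53, 65, 75, 88, 95, 100, 114, 122, 128, 136, 146, 152, 160, 172, 181, 206]

Fragments:
  [0,9): 9 bp
  [9,31): 22 bp
  [31,53): 22 bp
  [53,65): 12 bp
  [65,75): 10 bp
  [75,88): 13 bp
  [88,95): 7 bp
  [95,100): 5 bp
  [100,114): 14 bp
  [114,122): 8 bp
  [122,128): 6 bp
  [128,136): 8 bp
  [136,146): 10 bp
  [146,152): 6 bp
  [152,160): 8 bp
  [160,172): 12 bp
  [172,181): 9 bp
  [181,206): 25 bp
  [206,212): 6 bp

[5,6,6,6,7,8,8,8,9,9,10,10,12,12,13,14,22,22,25]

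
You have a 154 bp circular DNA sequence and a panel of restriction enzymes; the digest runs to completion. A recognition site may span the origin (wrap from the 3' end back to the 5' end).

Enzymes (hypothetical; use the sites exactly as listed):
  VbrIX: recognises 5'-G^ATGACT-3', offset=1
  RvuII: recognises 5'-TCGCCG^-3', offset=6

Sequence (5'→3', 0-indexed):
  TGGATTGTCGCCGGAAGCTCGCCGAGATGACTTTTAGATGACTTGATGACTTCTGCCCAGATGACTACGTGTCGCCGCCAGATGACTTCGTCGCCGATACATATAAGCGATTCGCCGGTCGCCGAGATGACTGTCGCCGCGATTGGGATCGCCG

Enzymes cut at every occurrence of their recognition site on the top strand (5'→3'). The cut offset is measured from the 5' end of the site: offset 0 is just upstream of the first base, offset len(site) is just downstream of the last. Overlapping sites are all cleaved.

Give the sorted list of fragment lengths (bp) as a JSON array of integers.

Scan for sites:
  VbrIX (GATGACT, off=1): starts [25, 36, 44, 59, 80, 125] → cuts [26, 37, 45, 60, 81, 126]
  RvuII (TCGCCG, off=6): starts [7, 18, 71, 90, 111, 118, 133, 148] → cuts [0, 13, 24, 77, 96, 117, 124, 139]

All cut coordinates (distinct, sorted): [0, 13, 24, 26, 37, 45, 60, 77, 81, 96, 117, 124, 126, 139]

Fragment lengths:
  0→13: 13 bp
  13→24: 11 bp
  24→26: 2 bp
  26→37: 11 bp
  37→45: 8 bp
  45→60: 15 bp
  60→77: 17 bp
  77→81: 4 bp
  81→96: 15 bp
  96→117: 21 bp
  117→124: 7 bp
  124→126: 2 bp
  126→139: 13 bp
  139→0 (wrap): 154-139+0 = 15 bp

[2,2,4,7,8,11,11,13,13,15,15,15,17,21]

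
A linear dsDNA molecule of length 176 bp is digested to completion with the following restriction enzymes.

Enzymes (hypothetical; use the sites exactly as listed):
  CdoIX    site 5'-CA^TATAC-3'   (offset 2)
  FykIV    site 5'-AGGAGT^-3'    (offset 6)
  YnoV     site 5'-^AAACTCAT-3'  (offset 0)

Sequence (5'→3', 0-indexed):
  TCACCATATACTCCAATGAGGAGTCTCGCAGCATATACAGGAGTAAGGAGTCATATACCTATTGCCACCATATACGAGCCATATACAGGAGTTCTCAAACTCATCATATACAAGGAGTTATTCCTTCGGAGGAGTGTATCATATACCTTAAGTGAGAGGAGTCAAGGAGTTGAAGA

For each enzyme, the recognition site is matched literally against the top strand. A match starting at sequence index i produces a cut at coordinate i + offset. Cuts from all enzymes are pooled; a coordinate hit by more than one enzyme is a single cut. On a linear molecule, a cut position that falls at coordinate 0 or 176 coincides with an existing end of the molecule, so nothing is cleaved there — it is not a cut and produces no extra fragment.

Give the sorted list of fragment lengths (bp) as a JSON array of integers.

Scan for sites:
  CdoIX CATATAC/2: at [4, 31, 51, 68, 79, 104, 139] ⇒ [6, 33, 53, 70, 81, 106, 141]
  FykIV AGGAGT/6: at [18, 38, 45, 86, 112, 129, 156, 164] ⇒ [24, 44, 51, 92, 118, 135, 162, 170]
  YnoV AAACTCAT/0: at [96] ⇒ [96]

Pooled cuts: [6, 24, 33, 44, 51, 53, 70, 81, 92, 96, 106, 118, 135, 141, 162, 170]

Fragment lengths:
  [0,6): 6 bp
  [6,24): 18 bp
  [24,33): 9 bp
  [33,44): 11 bp
  [44,51): 7 bp
  [51,53): 2 bp
  [53,70): 17 bp
  [70,81): 11 bp
  [81,92): 11 bp
  [92,96): 4 bp
  [96,106): 10 bp
  [106,118): 12 bp
  [118,135): 17 bp
  [135,141): 6 bp
  [141,162): 21 bp
  [162,170): 8 bp
  [170,176): 6 bp

[2,4,6,6,6,7,8,9,10,11,11,11,12,17,17,18,21]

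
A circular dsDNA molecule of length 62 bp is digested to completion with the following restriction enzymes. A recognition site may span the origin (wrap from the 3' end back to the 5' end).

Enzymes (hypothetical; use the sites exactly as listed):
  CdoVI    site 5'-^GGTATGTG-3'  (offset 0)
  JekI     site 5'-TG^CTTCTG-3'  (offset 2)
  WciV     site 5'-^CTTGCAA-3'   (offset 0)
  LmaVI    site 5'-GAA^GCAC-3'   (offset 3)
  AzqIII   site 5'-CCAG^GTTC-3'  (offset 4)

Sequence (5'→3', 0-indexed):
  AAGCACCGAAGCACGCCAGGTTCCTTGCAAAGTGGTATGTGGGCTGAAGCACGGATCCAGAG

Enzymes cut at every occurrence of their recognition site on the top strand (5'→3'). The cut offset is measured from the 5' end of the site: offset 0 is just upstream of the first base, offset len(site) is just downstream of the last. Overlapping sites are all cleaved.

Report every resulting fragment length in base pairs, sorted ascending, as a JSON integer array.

[4,8,9,10,15,16]

Site scan:
  CdoVI GGTATGTG/0: at [33] ⇒ [33]
  JekI (TGCTTCTG, off=2): no sites
  WciV CTTGCAA/0: at [23] ⇒ [23]
  LmaVI GAAGCAC/3: at [7, 45, 61] ⇒ [2, 10, 48]
  AzqIII CCAGGTTC/4: at [15] ⇒ [19]

All cut coordinates (distinct, sorted): [2, 10, 19, 23, 33, 48]

Fragments:
  2→10: 8 bp
  10→19: 9 bp
  19→23: 4 bp
  23→33: 10 bp
  33→48: 15 bp
  48→2 (wrap): 62-48+2 = 16 bp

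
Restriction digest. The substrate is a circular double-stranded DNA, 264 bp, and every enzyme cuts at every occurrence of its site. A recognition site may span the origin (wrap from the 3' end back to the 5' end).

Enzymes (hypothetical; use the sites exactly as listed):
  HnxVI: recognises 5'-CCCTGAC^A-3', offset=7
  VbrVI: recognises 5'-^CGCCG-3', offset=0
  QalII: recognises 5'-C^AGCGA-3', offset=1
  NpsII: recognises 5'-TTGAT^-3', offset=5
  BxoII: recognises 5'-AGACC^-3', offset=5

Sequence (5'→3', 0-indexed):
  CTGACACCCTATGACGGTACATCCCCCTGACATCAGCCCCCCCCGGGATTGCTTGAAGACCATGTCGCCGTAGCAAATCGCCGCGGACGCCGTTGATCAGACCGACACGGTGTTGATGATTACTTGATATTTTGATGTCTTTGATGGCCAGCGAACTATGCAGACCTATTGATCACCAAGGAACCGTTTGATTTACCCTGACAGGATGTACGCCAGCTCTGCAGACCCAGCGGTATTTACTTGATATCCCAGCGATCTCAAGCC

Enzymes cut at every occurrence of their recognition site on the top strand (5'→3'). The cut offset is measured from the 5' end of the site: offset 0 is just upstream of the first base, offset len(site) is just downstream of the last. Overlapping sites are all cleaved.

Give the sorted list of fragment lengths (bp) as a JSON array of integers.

Site scan:
  HnxVI CCCTGACA/7: at [24, 195, 262] ⇒ [5, 31, 202]
  VbrVI CGCCG/0: at [65, 78, 87] ⇒ [65, 78, 87]
  QalII CAGCGA/1: at [148, 249] ⇒ [149, 250]
  NpsII TTGAT/5: at [92, 112, 123, 131, 140, 168, 187, 240] ⇒ [97, 117, 128, 136, 145, 173, 192, 245]
  BxoII AGACC/5: at [56, 98, 161, 222] ⇒ [61, 103, 166, 227]

All cut coordinates (distinct, sorted): [5, 31, 61, 65, 78, 87, 97, 103, 117, 128, 136, 145, 149, 166, 173, 192, 202, 227, 245, 250]

Fragment lengths:
  5→31: 26 bp
  31→61: 30 bp
  61→65: 4 bp
  65→78: 13 bp
  78→87: 9 bp
  87→97: 10 bp
  97→103: 6 bp
  103→117: 14 bp
  117→128: 11 bp
  128→136: 8 bp
  136→145: 9 bp
  145→149: 4 bp
  149→166: 17 bp
  166→173: 7 bp
  173→192: 19 bp
  192→202: 10 bp
  202→227: 25 bp
  227→245: 18 bp
  245→250: 5 bp
  250→5 (wrap): 264-250+5 = 19 bp

[4,4,5,6,7,8,9,9,10,10,11,13,14,17,18,19,19,25,26,30]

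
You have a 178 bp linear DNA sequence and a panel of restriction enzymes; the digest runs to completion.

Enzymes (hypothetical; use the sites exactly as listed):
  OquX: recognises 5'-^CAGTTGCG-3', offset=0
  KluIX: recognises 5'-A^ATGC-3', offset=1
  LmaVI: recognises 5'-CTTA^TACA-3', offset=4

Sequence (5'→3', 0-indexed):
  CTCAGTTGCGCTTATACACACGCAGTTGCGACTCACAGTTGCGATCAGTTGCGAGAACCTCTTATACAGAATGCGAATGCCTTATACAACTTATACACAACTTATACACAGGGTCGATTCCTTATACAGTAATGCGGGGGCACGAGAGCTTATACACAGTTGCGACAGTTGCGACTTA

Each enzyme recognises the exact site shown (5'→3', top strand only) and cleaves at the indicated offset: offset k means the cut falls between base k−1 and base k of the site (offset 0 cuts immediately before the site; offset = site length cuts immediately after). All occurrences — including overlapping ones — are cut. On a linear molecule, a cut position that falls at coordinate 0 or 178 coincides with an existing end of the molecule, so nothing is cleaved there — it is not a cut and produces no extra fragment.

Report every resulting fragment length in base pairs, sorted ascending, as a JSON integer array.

Scan for sites:
  OquX (CAGTTGCG, off=0): starts [2, 22, 35, 45, 156, 165] → cuts [2, 22, 35, 45, 156, 165]
  KluIX (AATGC, off=1): starts [69, 75, 130] → cuts [70, 76, 131]
  LmaVI (CTTATACA, off=4): starts [10, 60, 80, 89, 100, 120, 148] → cuts [14, 64, 84, 93, 104, 124, 152]

Pooled cuts: [2, 14, 22, 35, 45, 64, 70, 76, 84, 93, 104, 124, 131, 152, 156, 165]

Fragment lengths:
  [0,2): 2 bp
  [2,14): 12 bp
  [14,22): 8 bp
  [22,35): 13 bp
  [35,45): 10 bp
  [45,64): 19 bp
  [64,70): 6 bp
  [70,76): 6 bp
  [76,84): 8 bp
  [84,93): 9 bp
  [93,104): 11 bp
  [104,124): 20 bp
  [124,131): 7 bp
  [131,152): 21 bp
  [152,156): 4 bp
  [156,165): 9 bp
  [165,178): 13 bp

[2,4,6,6,7,8,8,9,9,10,11,12,13,13,19,20,21]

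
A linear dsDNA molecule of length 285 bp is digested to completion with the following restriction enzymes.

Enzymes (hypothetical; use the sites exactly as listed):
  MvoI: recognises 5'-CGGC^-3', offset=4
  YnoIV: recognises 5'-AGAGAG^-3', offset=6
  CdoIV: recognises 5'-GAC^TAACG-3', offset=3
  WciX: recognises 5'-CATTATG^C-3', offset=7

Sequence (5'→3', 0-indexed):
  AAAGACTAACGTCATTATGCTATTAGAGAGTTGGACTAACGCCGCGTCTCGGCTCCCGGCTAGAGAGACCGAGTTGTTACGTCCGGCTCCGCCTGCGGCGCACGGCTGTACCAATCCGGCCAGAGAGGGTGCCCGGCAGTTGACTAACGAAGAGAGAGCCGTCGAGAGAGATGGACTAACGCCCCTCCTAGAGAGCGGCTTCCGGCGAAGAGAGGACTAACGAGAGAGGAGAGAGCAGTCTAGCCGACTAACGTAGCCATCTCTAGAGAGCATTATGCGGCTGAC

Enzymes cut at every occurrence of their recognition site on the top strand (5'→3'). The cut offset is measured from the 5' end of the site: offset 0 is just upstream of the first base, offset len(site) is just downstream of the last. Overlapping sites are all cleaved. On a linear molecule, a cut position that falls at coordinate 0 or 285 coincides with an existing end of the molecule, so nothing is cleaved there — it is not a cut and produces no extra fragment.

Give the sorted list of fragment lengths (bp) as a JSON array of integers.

[2,3,4,4,4,6,6,6,7,7,7,7,7,7,7,7,8,10,11,11,12,12,12,13,13,14,17,19,20,22]

Per-enzyme occurrences:
  MvoI (CGGC, off=4): starts [49, 56, 83, 95, 102, 116, 133, 195, 202, 277] → cuts [53, 60, 87, 99, 106, 120, 137, 199, 206, 281]
  YnoIV (AGAGAG, off=6): starts [24, 61, 121, 150, 152, 164, 189, 208, 222, 229, 264] → cuts [30, 67, 127, 156, 158, 170, 195, 214, 228, 235, 270]
  CdoIV (GACTAACG, off=3): starts [3, 33, 141, 173, 214, 245] → cuts [6, 36, 144, 176, 217, 248]
  WciX (CATTATGC, off=7): starts [12, 270] → cuts [19, 277]

Pooled cuts: [6, 19, 30, 36, 53, 60, 67, 87, 99, 106, 120, 127, 137, 144, 156, 158, 170, 176, 195, 199, 206, 214, 217, 228, 235, 248, 270, 277, 281]

Fragment lengths:
  [0,6): 6 bp
  [6,19): 13 bp
  [19,30): 11 bp
  [30,36): 6 bp
  [36,53): 17 bp
  [53,60): 7 bp
  [60,67): 7 bp
  [67,87): 20 bp
  [87,99): 12 bp
  [99,106): 7 bp
  [106,120): 14 bp
  [120,127): 7 bp
  [127,137): 10 bp
  [137,144): 7 bp
  [144,156): 12 bp
  [156,158): 2 bp
  [158,170): 12 bp
  [170,176): 6 bp
  [176,195): 19 bp
  [195,199): 4 bp
  [199,206): 7 bp
  [206,214): 8 bp
  [214,217): 3 bp
  [217,228): 11 bp
  [228,235): 7 bp
  [235,248): 13 bp
  [248,270): 22 bp
  [270,277): 7 bp
  [277,281): 4 bp
  [281,285): 4 bp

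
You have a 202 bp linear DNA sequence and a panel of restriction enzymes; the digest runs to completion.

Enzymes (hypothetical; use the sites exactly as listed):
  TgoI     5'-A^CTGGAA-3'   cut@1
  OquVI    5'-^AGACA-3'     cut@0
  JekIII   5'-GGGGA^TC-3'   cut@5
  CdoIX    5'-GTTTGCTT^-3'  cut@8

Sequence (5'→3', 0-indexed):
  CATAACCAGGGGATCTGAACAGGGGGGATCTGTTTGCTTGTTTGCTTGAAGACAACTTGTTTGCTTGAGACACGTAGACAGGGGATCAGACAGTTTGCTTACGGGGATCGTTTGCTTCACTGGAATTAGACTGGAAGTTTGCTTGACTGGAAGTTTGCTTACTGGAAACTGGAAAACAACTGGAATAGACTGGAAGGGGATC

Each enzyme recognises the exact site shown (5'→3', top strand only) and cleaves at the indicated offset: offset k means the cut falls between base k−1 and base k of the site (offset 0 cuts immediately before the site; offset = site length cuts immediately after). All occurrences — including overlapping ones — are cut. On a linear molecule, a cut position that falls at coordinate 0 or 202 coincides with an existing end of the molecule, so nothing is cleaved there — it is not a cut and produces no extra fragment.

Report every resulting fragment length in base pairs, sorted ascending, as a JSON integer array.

[1,1,2,2,2,2,2,7,7,8,8,10,10,10,11,11,11,11,13,13,14,14,15,17]

Scan for sites:
  TgoI ACTGGAA/1: at [118, 129, 145, 160, 167, 178, 188] ⇒ [119, 130, 146, 161, 168, 179, 189]
  OquVI AGACA/0: at [49, 67, 75, 87] ⇒ [49, 67, 75, 87]
  JekIII GGGGATC/5: at [8, 23, 80, 102, 195] ⇒ [13, 28, 85, 107, 200]
  CdoIX GTTTGCTT/8: at [31, 39, 58, 92, 109, 136, 152] ⇒ [39, 47, 66, 100, 117, 144, 160]

All cut coordinates (distinct, sorted): [13, 28, 39, 47, 49, 66, 67, 75, 85, 87, 100, 107, 117, 119, 130, 144, 146, 160, 161, 168, 179, 189, 200]

Fragment lengths:
  [0,13): 13 bp
  [13,28): 15 bp
  [28,39): 11 bp
  [39,47): 8 bp
  [47,49): 2 bp
  [49,66): 17 bp
  [66,67): 1 bp
  [67,75): 8 bp
  [75,85): 10 bp
  [85,87): 2 bp
  [87,100): 13 bp
  [100,107): 7 bp
  [107,117): 10 bp
  [117,119): 2 bp
  [119,130): 11 bp
  [130,144): 14 bp
  [144,146): 2 bp
  [146,160): 14 bp
  [160,161): 1 bp
  [161,168): 7 bp
  [168,179): 11 bp
  [179,189): 10 bp
  [189,200): 11 bp
  [200,202): 2 bp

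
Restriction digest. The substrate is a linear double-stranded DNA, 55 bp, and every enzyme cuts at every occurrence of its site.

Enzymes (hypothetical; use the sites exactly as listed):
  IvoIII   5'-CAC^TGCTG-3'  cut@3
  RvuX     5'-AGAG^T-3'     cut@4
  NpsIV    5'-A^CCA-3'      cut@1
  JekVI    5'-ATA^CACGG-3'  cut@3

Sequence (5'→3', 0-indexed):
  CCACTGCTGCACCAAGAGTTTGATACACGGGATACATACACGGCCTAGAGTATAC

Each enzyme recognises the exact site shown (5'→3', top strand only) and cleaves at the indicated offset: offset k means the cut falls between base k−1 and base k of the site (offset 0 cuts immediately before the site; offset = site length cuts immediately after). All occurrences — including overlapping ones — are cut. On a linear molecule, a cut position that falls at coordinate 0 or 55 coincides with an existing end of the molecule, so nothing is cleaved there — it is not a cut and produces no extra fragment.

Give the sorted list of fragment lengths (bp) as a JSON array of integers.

[4,5,7,7,7,12,13]

Per-enzyme occurrences:
  IvoIII (CACTGCTG, off=3): starts [1] → cuts [4]
  RvuX (AGAGT, off=4): starts [14, 46] → cuts [18, 50]
  NpsIV (ACCA, off=1): starts [10] → cuts [11]
  JekVI (ATACACGG, off=3): starts [22, 35] → cuts [25, 38]

All cut coordinates (distinct, sorted): [4, 11, 18, 25, 38, 50]

Fragments:
  [0,4): 4 bp
  [4,11): 7 bp
  [11,18): 7 bp
  [18,25): 7 bp
  [25,38): 13 bp
  [38,50): 12 bp
  [50,55): 5 bp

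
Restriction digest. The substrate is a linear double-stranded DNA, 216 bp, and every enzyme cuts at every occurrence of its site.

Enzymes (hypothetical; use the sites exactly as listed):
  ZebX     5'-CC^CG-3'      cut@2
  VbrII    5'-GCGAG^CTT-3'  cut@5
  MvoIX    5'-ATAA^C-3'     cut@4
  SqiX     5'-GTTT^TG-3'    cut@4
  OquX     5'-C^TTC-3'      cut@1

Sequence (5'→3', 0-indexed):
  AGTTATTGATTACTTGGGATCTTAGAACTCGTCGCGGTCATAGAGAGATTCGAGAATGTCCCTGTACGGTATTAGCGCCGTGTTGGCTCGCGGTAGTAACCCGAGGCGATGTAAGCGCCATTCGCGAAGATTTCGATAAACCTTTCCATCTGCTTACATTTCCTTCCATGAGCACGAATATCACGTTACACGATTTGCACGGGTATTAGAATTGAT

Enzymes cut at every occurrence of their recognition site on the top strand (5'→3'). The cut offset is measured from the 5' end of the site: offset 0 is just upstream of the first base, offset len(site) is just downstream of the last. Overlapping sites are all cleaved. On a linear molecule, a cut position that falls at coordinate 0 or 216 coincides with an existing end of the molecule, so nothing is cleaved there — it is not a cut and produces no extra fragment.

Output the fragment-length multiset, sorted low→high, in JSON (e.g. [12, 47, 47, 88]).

Scan for sites:
  ZebX (CCCG, off=2): starts [99] → cuts [101]
  VbrII (GCGAGCTT, off=5): no sites
  MvoIX (ATAAC, off=4): no sites
  SqiX (GTTTTG, off=4): no sites
  OquX (CTTC, off=1): starts [162] → cuts [163]

All cut coordinates (distinct, sorted): [101, 163]

Fragment lengths:
  [0,101): 101 bp
  [101,163): 62 bp
  [163,216): 53 bp

[53,62,101]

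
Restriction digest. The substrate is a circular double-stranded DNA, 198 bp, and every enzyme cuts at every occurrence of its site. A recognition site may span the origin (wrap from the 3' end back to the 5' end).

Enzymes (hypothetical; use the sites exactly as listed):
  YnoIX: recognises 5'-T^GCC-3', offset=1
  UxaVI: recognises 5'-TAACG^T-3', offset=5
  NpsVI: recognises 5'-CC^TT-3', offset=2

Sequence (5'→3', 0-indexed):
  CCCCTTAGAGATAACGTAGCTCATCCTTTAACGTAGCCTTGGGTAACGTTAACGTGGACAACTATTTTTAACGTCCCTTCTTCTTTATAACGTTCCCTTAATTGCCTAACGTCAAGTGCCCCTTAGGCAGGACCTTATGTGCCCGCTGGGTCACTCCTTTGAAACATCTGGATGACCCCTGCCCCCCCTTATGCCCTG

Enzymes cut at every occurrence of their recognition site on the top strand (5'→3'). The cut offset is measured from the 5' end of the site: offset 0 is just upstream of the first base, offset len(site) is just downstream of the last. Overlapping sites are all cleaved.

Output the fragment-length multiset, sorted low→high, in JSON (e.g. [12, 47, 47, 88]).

[4,4,5,5,5,5,5,6,6,6,6,7,8,8,10,10,12,12,15,17,19,23]

Scan for sites:
  YnoIX (TGCC, off=1): starts [102, 116, 139, 179, 191, 196] → cuts [103, 117, 140, 180, 192, 197]
  UxaVI (TAACGT, off=5): starts [11, 28, 43, 49, 68, 87, 106] → cuts [16, 33, 48, 54, 73, 92, 111]
  NpsVI (CCTT, off=2): starts [2, 24, 36, 75, 95, 120, 132, 155, 186] → cuts [4, 26, 38, 77, 97, 122, 134, 157, 188]

Pooled cuts: [4, 16, 26, 33, 38, 48, 54, 73, 77, 92, 97, 103, 111, 117, 122, 134, 140, 157, 180, 188, 192, 197]

Fragments:
  4→16: 12 bp
  16→26: 10 bp
  26→33: 7 bp
  33→38: 5 bp
  38→48: 10 bp
  48→54: 6 bp
  54→73: 19 bp
  73→77: 4 bp
  77→92: 15 bp
  92→97: 5 bp
  97→103: 6 bp
  103→111: 8 bp
  111→117: 6 bp
  117→122: 5 bp
  122→134: 12 bp
  134→140: 6 bp
  140→157: 17 bp
  157→180: 23 bp
  180→188: 8 bp
  188→192: 4 bp
  192→197: 5 bp
  197→4 (wrap): 198-197+4 = 5 bp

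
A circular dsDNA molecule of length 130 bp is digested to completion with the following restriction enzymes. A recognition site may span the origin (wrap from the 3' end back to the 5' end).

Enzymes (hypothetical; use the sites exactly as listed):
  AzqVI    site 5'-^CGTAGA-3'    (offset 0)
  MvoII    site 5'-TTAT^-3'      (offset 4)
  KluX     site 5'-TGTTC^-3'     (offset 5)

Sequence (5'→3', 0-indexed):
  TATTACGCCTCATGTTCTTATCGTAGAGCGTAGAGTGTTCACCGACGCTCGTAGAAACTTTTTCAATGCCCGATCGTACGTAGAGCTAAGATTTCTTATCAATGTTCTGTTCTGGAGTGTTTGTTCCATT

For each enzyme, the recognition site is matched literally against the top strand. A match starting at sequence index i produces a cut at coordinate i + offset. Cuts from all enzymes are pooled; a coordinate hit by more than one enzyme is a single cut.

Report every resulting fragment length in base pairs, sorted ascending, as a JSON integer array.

[4,5,7,7,8,9,12,14,14,21,29]

Scan for sites:
  AzqVI CGTAGA/0: at [21, 28, 49, 78] ⇒ [21, 28, 49, 78]
  MvoII TTAT/4: at [17, 95, 129] ⇒ [3, 21, 99]
  KluX TGTTC/5: at [12, 35, 102, 107, 121] ⇒ [17, 40, 107, 112, 126]

Pooled cuts: [3, 17, 21, 28, 40, 49, 78, 99, 107, 112, 126]

Fragment lengths:
  3→17: 14 bp
  17→21: 4 bp
  21→28: 7 bp
  28→40: 12 bp
  40→49: 9 bp
  49→78: 29 bp
  78→99: 21 bp
  99→107: 8 bp
  107→112: 5 bp
  112→126: 14 bp
  126→3 (wrap): 130-126+3 = 7 bp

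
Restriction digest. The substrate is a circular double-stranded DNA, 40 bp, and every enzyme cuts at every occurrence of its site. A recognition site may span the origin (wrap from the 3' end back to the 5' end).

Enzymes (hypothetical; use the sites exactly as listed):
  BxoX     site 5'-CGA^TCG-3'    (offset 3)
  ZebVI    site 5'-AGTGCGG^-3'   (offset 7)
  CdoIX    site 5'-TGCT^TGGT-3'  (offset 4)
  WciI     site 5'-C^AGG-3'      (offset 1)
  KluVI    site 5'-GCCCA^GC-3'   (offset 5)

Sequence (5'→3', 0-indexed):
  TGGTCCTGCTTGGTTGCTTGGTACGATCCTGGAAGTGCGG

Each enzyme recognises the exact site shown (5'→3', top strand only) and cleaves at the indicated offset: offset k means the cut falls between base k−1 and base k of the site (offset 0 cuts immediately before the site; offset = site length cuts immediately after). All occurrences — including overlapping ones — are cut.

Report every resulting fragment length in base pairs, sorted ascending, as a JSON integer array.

[8,10,22]

Scan for sites:
  BxoX (CGATCG, off=3): no sites
  ZebVI (AGTGCGG, off=7): starts [33] → cuts [0]
  CdoIX (TGCTTGGT, off=4): starts [6, 14] → cuts [10, 18]
  WciI (CAGG, off=1): no sites
  KluVI (GCCCAGC, off=5): no sites

Pooled cuts: [0, 10, 18]

Fragment lengths:
  0→10: 10 bp
  10→18: 8 bp
  18→0 (wrap): 40-18+0 = 22 bp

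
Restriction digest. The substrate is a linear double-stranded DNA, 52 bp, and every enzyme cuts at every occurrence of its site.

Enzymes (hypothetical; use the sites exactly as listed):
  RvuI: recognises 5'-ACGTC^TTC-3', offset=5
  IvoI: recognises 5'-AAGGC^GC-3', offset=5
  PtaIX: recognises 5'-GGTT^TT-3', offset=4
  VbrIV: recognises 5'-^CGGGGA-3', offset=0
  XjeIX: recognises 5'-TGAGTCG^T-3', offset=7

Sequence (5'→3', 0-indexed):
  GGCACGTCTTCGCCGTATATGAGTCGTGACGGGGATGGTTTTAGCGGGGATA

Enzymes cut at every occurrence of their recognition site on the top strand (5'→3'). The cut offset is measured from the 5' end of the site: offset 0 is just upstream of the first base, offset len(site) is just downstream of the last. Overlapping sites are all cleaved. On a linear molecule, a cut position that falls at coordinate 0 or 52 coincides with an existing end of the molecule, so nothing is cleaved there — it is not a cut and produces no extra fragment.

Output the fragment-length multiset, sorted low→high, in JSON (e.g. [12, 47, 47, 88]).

[3,4,8,8,11,18]

Per-enzyme occurrences:
  RvuI (ACGTCTTC, off=5): starts [3] → cuts [8]
  IvoI (AAGGCGC, off=5): no sites
  PtaIX (GGTTTT, off=4): starts [36] → cuts [40]
  VbrIV (CGGGGA, off=0): starts [29, 44] → cuts [29, 44]
  XjeIX (TGAGTCGT, off=7): starts [19] → cuts [26]

Pooled cuts: [8, 26, 29, 40, 44]

Fragments:
  [0,8): 8 bp
  [8,26): 18 bp
  [26,29): 3 bp
  [29,40): 11 bp
  [40,44): 4 bp
  [44,52): 8 bp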